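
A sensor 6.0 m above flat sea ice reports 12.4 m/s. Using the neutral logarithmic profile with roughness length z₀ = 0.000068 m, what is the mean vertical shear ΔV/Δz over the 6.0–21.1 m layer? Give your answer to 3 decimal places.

0.091 m/s/m

Log law: V₂ = V₁ · ln(z₂/z₀)/ln(z₁/z₀) = 12.4 × 12.6453/11.3878 = 13.7693 m/s
ΔV/Δz = (13.7693 − 12.4)/(21.1 − 6.0) = 1.3693/15.1000 = 0.09068 m/s/m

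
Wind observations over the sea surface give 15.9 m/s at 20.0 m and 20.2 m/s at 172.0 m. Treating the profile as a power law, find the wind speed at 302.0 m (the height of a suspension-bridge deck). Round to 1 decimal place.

21.5 m/s

First find α: α = ln(V₂/V₁)/ln(z₂/z₁) = ln(20.2/15.9)/ln(172.0/20.0) = 0.23936/2.15176 = 0.1112
Extrapolate from 172.0 m to 302.0 m: V₃ = 20.2 × (302.0/172.0)^0.1112 = 20.2 × 1.0646 = 21.5054 m/s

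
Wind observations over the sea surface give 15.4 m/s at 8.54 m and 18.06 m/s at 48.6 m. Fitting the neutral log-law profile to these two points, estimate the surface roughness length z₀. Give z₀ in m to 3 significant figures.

z₀ ≈ 0.000363 m

Log law: V(z) ∝ ln(z/z₀). With r = V₁/V₂ = 15.4/18.06 = 0.85271,
r · ln(z₂/z₀) = ln(z₁/z₀) ⇒ ln z₀ = (ln z₁ − r·ln z₂)/(1 − r)
ln z₀ = (2.14476 − 0.85271×3.88362) / 0.14729 = -7.9223
z₀ = exp(-7.9223) = 0.0003626 m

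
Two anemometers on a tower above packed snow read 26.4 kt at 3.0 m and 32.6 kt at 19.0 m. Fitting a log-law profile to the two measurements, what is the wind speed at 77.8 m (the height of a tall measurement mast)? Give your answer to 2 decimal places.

37.34 kt

Log law: V ∝ ln(z/z₀). From the pair, with r = V₁/V₂ = 0.80982,
ln z₀ = (ln z₁ − r·ln z₂)/(1 − r) = (1.0986 − 0.80982×2.9444)/0.19018 = -6.7610 → z₀ = 0.001158 m
V₃ = V₁ · ln(z₃/z₀)/ln(z₁/z₀) = 26.4 × 11.1152/7.8596 = 37.3351 kt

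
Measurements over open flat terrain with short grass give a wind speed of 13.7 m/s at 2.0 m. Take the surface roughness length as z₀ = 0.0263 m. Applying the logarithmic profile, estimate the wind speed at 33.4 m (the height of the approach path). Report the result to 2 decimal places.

22.61 m/s

Log law: V(z) ∝ ln(z/z₀), so V₂/V₁ = ln(z₂/z₀) / ln(z₁/z₀).
ln(33.4/0.0263) = 7.1467, ln(2.0/0.0263) = 4.3313
V₂ = 13.7 × 7.1467/4.3313 = 13.7 × 1.6500 = 22.6051 m/s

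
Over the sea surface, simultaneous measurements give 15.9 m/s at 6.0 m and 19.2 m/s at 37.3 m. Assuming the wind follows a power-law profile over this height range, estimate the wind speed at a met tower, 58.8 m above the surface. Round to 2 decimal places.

First find α: α = ln(V₂/V₁)/ln(z₂/z₁) = ln(19.2/15.9)/ln(37.3/6.0) = 0.18859/1.82723 = 0.1032
Extrapolate from 37.3 m to 58.8 m: V₃ = 19.2 × (58.8/37.3)^0.1032 = 19.2 × 1.0481 = 20.1235 m/s

20.12 m/s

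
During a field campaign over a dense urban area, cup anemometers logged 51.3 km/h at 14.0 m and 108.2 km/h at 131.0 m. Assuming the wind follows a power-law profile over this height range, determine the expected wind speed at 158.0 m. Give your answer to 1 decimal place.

First find α: α = ln(V₂/V₁)/ln(z₂/z₁) = ln(108.2/51.3)/ln(131.0/14.0) = 0.74629/2.23614 = 0.3337
Extrapolate from 131.0 m to 158.0 m: V₃ = 108.2 × (158.0/131.0)^0.3337 = 108.2 × 1.0645 = 115.1832 km/h

115.2 km/h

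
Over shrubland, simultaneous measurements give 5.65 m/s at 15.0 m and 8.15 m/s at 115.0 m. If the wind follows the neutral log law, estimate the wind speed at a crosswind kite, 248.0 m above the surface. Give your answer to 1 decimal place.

Log law: V ∝ ln(z/z₀). From the pair, with r = V₁/V₂ = 0.69325,
ln z₀ = (ln z₁ − r·ln z₂)/(1 − r) = (2.7081 − 0.69325×4.7449)/0.30675 = -1.8953 → z₀ = 0.1503 m
V₃ = V₁ · ln(z₃/z₀)/ln(z₁/z₀) = 5.65 × 7.4087/4.6034 = 9.0932 m/s

9.1 m/s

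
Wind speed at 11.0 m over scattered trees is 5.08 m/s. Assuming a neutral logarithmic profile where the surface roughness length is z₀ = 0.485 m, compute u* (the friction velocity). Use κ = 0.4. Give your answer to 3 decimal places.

Log law: V(z) = (u*/κ) · ln(z/z₀) ⇒ u* = κ · V / ln(z/z₀)
u* = 0.4 × 5.08 / ln(11.0/0.485) = 0.4 × 5.08 / 3.1215
   = 2.0320 / 3.1215 = 0.6510 m/s

u* ≈ 0.651 m/s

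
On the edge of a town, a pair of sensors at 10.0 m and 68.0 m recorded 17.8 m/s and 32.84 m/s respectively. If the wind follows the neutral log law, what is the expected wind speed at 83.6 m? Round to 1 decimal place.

Log law: V ∝ ln(z/z₀). From the pair, with r = V₁/V₂ = 0.54202,
ln z₀ = (ln z₁ − r·ln z₂)/(1 − r) = (2.3026 − 0.54202×4.2195)/0.45798 = 0.0339 → z₀ = 1.034 m
V₃ = V₁ · ln(z₃/z₀)/ln(z₁/z₀) = 17.8 × 4.3922/2.2687 = 34.4605 m/s

34.5 m/s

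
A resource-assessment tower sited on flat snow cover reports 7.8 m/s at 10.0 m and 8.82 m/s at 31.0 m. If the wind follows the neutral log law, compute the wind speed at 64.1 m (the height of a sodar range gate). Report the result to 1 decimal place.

Log law: V ∝ ln(z/z₀). From the pair, with r = V₁/V₂ = 0.88435,
ln z₀ = (ln z₁ − r·ln z₂)/(1 − r) = (2.3026 − 0.88435×3.4340)/0.11565 = -6.3493 → z₀ = 0.001748 m
V₃ = V₁ · ln(z₃/z₀)/ln(z₁/z₀) = 7.8 × 10.5098/8.6519 = 9.4749 m/s

9.5 m/s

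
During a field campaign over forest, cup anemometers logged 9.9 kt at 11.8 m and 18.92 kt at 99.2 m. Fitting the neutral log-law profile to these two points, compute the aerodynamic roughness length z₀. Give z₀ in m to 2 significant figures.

z₀ ≈ 1.1 m

Log law: V(z) ∝ ln(z/z₀). With r = V₁/V₂ = 9.9/18.92 = 0.52326,
r · ln(z₂/z₀) = ln(z₁/z₀) ⇒ ln z₀ = (ln z₁ − r·ln z₂)/(1 − r)
ln z₀ = (2.46810 − 0.52326×4.59714) / 0.47674 = 0.1313
z₀ = exp(0.1313) = 1.140 m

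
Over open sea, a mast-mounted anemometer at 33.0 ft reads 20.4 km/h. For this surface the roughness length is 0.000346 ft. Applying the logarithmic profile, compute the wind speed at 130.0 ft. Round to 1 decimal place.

22.8 km/h

Log law: V(z) ∝ ln(z/z₀), so V₂/V₁ = ln(z₂/z₀) / ln(z₁/z₀).
ln(130.0/0.000346) = 12.8366, ln(33.0/0.000346) = 11.4656
V₂ = 20.4 × 12.8366/11.4656 = 20.4 × 1.1196 = 22.8394 km/h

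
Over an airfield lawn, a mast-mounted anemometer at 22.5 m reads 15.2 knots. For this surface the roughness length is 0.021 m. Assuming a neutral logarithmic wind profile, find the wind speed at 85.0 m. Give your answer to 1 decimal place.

Log law: V(z) ∝ ln(z/z₀), so V₂/V₁ = ln(z₂/z₀) / ln(z₁/z₀).
ln(85.0/0.021) = 8.3059, ln(22.5/0.021) = 6.9767
V₂ = 15.2 × 8.3059/6.9767 = 15.2 × 1.1905 = 18.0957 knots

18.1 knots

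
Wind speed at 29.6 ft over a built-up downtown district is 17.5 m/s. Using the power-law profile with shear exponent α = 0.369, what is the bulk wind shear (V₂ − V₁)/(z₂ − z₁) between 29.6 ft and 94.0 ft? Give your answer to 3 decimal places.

0.144 m/s/ft

Power law: V₂ = V₁ · (z₂/z₁)^α = 17.5 × (3.1757)^0.369 = 26.8050 m/s
ΔV/Δz = (26.8050 − 17.5)/(94.0 − 29.6) = 9.3050/64.4000 = 0.14449 m/s/ft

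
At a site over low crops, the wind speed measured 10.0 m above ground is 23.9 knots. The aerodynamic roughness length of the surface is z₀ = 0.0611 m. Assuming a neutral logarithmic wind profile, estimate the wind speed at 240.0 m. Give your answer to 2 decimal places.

38.80 knots

Log law: V(z) ∝ ln(z/z₀), so V₂/V₁ = ln(z₂/z₀) / ln(z₁/z₀).
ln(240.0/0.0611) = 8.2759, ln(10.0/0.0611) = 5.0978
V₂ = 23.9 × 8.2759/5.0978 = 23.9 × 1.6234 = 38.7996 knots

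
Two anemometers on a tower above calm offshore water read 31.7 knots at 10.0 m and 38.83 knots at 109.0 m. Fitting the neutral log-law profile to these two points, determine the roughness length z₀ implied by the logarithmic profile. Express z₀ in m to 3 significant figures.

z₀ ≈ 0.000244 m

Log law: V(z) ∝ ln(z/z₀). With r = V₁/V₂ = 31.7/38.83 = 0.81638,
r · ln(z₂/z₀) = ln(z₁/z₀) ⇒ ln z₀ = (ln z₁ − r·ln z₂)/(1 − r)
ln z₀ = (2.30259 − 0.81638×4.69135) / 0.18362 = -8.3179
z₀ = exp(-8.3179) = 0.0002441 m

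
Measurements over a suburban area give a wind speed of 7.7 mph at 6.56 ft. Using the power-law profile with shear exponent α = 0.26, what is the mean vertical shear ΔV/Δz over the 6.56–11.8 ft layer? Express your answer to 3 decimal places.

0.242 mph/ft

Power law: V₂ = V₁ · (z₂/z₁)^α = 7.7 × (1.7988)^0.26 = 8.9698 mph
ΔV/Δz = (8.9698 − 7.7)/(11.8 − 6.56) = 1.2698/5.2400 = 0.24234 mph/ft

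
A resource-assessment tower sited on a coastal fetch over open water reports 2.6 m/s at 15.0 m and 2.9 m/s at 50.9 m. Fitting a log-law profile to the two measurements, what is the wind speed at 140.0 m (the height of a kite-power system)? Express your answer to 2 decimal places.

3.15 m/s

Log law: V ∝ ln(z/z₀). From the pair, with r = V₁/V₂ = 0.89655,
ln z₀ = (ln z₁ − r·ln z₂)/(1 − r) = (2.7081 − 0.89655×3.9299)/0.10345 = -7.8810 → z₀ = 0.0003779 m
V₃ = V₁ · ln(z₃/z₀)/ln(z₁/z₀) = 2.6 × 12.8226/10.5890 = 3.1484 m/s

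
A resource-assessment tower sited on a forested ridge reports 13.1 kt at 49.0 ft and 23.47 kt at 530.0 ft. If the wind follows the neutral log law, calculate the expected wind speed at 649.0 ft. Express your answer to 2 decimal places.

24.35 kt

Log law: V ∝ ln(z/z₀). From the pair, with r = V₁/V₂ = 0.55816,
ln z₀ = (ln z₁ − r·ln z₂)/(1 − r) = (3.8918 − 0.55816×6.2729)/0.44184 = 0.8839 → z₀ = 2.420 ft
V₃ = V₁ · ln(z₃/z₀)/ln(z₁/z₀) = 13.1 × 5.5915/3.0079 = 24.3522 kt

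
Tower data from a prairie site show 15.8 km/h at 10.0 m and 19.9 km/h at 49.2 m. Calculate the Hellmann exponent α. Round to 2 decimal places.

α ≈ 0.14

Power law: V₂/V₁ = (z₂/z₁)^α ⇒ α = ln(V₂/V₁) / ln(z₂/z₁)
α = ln(19.9/15.8) / ln(49.2/10.0) = ln(1.2595) / ln(4.9200)
  = 0.23071 / 1.59331 = 0.14480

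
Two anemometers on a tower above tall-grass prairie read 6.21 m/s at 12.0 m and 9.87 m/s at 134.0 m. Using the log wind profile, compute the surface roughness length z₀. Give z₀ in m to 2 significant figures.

z₀ ≈ 0.20 m

Log law: V(z) ∝ ln(z/z₀). With r = V₁/V₂ = 6.21/9.87 = 0.62918,
r · ln(z₂/z₀) = ln(z₁/z₀) ⇒ ln z₀ = (ln z₁ − r·ln z₂)/(1 − r)
ln z₀ = (2.48491 − 0.62918×4.89784) / 0.37082 = -1.6092
z₀ = exp(-1.6092) = 0.2001 m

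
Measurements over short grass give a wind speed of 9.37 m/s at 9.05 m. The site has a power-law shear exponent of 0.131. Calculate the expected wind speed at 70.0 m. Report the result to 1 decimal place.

12.2 m/s

Power-law profile: V₂ = V₁ · (z₂/z₁)^α
V₂ = 9.37 × (70.0/9.05)^0.131 = 9.37 × (7.7348)^0.131
    = 9.37 × 1.3073 = 12.2497 m/s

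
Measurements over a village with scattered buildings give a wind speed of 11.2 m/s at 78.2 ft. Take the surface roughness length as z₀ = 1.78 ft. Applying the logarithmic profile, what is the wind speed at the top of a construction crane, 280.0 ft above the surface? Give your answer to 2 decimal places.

Log law: V(z) ∝ ln(z/z₀), so V₂/V₁ = ln(z₂/z₀) / ln(z₁/z₀).
ln(280.0/1.78) = 5.0582, ln(78.2/1.78) = 3.7827
V₂ = 11.2 × 5.0582/3.7827 = 11.2 × 1.3372 = 14.9767 m/s

14.98 m/s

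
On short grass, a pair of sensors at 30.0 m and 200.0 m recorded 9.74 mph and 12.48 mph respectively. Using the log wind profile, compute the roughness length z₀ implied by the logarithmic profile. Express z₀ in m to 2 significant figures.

z₀ ≈ 0.035 m

Log law: V(z) ∝ ln(z/z₀). With r = V₁/V₂ = 9.74/12.48 = 0.78045,
r · ln(z₂/z₀) = ln(z₁/z₀) ⇒ ln z₀ = (ln z₁ − r·ln z₂)/(1 − r)
ln z₀ = (3.40120 − 0.78045×5.29832) / 0.21955 = -3.3426
z₀ = exp(-3.3426) = 0.03535 m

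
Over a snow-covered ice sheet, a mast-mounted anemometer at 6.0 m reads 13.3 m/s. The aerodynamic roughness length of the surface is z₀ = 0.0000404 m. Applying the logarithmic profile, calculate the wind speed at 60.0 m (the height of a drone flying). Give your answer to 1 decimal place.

Log law: V(z) ∝ ln(z/z₀), so V₂/V₁ = ln(z₂/z₀) / ln(z₁/z₀).
ln(60.0/0.0000404) = 14.2110, ln(6.0/0.0000404) = 11.9084
V₂ = 13.3 × 14.2110/11.9084 = 13.3 × 1.1934 = 15.8717 m/s

15.9 m/s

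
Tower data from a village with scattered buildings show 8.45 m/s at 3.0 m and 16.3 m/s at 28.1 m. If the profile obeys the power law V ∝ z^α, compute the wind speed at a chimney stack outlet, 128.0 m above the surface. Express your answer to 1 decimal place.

First find α: α = ln(V₂/V₁)/ln(z₂/z₁) = ln(16.3/8.45)/ln(28.1/3.0) = 0.65700/2.23716 = 0.2937
Extrapolate from 28.1 m to 128.0 m: V₃ = 16.3 × (128.0/28.1)^0.2937 = 16.3 × 1.5609 = 25.4433 m/s

25.4 m/s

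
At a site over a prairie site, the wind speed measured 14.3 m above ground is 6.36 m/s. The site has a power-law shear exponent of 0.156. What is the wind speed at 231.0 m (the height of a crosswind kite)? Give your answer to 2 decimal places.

9.82 m/s

Power-law profile: V₂ = V₁ · (z₂/z₁)^α
V₂ = 6.36 × (231.0/14.3)^0.156 = 6.36 × (16.1538)^0.156
    = 6.36 × 1.5434 = 9.8163 m/s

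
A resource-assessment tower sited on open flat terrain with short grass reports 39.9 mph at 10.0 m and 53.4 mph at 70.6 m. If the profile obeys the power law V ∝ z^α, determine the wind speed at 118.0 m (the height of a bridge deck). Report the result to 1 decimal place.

First find α: α = ln(V₂/V₁)/ln(z₂/z₁) = ln(53.4/39.9)/ln(70.6/10.0) = 0.29143/1.95445 = 0.1491
Extrapolate from 70.6 m to 118.0 m: V₃ = 53.4 × (118.0/70.6)^0.1491 = 53.4 × 1.0796 = 57.6508 mph

57.7 mph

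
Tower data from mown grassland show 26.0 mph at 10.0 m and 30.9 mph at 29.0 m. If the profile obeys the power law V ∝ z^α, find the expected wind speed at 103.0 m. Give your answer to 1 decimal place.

38.0 mph

First find α: α = ln(V₂/V₁)/ln(z₂/z₁) = ln(30.9/26.0)/ln(29.0/10.0) = 0.17266/1.06471 = 0.1622
Extrapolate from 29.0 m to 103.0 m: V₃ = 30.9 × (103.0/29.0)^0.1622 = 30.9 × 1.2282 = 37.9508 mph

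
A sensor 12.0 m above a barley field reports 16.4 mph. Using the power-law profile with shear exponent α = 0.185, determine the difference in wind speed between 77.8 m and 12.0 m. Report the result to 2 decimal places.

Power law: V₂ = V₁ · (z₂/z₁)^α = 16.4 × (6.4833)^0.185 = 23.1754 mph
ΔV = 23.1754 − 16.4 = 6.7754 mph

6.78 mph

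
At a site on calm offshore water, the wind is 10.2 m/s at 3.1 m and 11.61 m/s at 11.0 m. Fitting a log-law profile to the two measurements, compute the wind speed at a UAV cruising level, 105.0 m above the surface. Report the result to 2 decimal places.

14.12 m/s

Log law: V ∝ ln(z/z₀). From the pair, with r = V₁/V₂ = 0.87855,
ln z₀ = (ln z₁ − r·ln z₂)/(1 − r) = (1.1314 − 0.87855×2.3979)/0.12145 = -8.0305 → z₀ = 0.0003254 m
V₃ = V₁ · ln(z₃/z₀)/ln(z₁/z₀) = 10.2 × 12.6844/9.1619 = 14.1217 m/s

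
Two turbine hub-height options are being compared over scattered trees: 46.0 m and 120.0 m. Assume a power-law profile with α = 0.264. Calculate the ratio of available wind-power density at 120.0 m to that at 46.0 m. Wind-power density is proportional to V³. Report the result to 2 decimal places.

2.14

Speed ratio: V_B/V_A = (z_B/z_A)^α = (120.0/46.0)^0.264 = (2.6087)^0.264 = 1.28806
Power-density ratio: P_B/P_A = (V_B/V_A)³ = (1.28806)³ = 2.13701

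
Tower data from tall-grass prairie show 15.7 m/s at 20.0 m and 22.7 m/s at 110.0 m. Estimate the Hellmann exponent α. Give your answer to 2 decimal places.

α ≈ 0.22

Power law: V₂/V₁ = (z₂/z₁)^α ⇒ α = ln(V₂/V₁) / ln(z₂/z₁)
α = ln(22.7/15.7) / ln(110.0/20.0) = ln(1.4459) / ln(5.5000)
  = 0.36870 / 1.70475 = 0.21628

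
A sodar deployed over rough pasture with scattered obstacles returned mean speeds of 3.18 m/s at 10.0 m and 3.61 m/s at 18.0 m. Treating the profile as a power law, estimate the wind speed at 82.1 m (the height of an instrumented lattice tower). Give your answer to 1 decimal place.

First find α: α = ln(V₂/V₁)/ln(z₂/z₁) = ln(3.61/3.18)/ln(18.0/10.0) = 0.12683/0.58779 = 0.2158
Extrapolate from 18.0 m to 82.1 m: V₃ = 3.61 × (82.1/18.0)^0.2158 = 3.61 × 1.3874 = 5.0086 m/s

5.0 m/s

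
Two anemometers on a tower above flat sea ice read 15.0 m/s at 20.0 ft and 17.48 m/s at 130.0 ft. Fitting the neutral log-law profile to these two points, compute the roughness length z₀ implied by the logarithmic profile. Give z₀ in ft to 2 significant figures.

Log law: V(z) ∝ ln(z/z₀). With r = V₁/V₂ = 15.0/17.48 = 0.85812,
r · ln(z₂/z₀) = ln(z₁/z₀) ⇒ ln z₀ = (ln z₁ − r·ln z₂)/(1 − r)
ln z₀ = (2.99573 − 0.85812×4.86753) / 0.14188 = -8.3257
z₀ = exp(-8.3257) = 0.0002422 ft

z₀ ≈ 0.00024 ft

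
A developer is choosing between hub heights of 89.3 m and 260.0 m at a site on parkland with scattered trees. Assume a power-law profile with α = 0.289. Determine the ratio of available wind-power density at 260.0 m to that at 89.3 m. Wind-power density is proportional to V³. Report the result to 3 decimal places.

Speed ratio: V_B/V_A = (z_B/z_A)^α = (260.0/89.3)^0.289 = (2.9115)^0.289 = 1.36186
Power-density ratio: P_B/P_A = (V_B/V_A)³ = (1.36186)³ = 2.52577

2.526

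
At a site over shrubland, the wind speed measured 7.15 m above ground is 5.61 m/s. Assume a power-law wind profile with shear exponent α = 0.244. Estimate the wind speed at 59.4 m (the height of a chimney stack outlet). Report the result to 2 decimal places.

Power-law profile: V₂ = V₁ · (z₂/z₁)^α
V₂ = 5.61 × (59.4/7.15)^0.244 = 5.61 × (8.3077)^0.244
    = 5.61 × 1.6763 = 9.4041 m/s

9.40 m/s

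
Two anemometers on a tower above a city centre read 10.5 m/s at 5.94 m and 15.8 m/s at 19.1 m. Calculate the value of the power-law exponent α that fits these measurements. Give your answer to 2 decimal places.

Power law: V₂/V₁ = (z₂/z₁)^α ⇒ α = ln(V₂/V₁) / ln(z₂/z₁)
α = ln(15.8/10.5) / ln(19.1/5.94) = ln(1.5048) / ln(3.2155)
  = 0.40863 / 1.16798 = 0.34986

α ≈ 0.35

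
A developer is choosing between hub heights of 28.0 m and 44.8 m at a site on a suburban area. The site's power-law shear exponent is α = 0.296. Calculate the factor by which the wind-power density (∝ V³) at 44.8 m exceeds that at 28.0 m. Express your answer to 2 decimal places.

Speed ratio: V_B/V_A = (z_B/z_A)^α = (44.8/28.0)^0.296 = (1.6000)^0.296 = 1.14926
Power-density ratio: P_B/P_A = (V_B/V_A)³ = (1.14926)³ = 1.51795

1.52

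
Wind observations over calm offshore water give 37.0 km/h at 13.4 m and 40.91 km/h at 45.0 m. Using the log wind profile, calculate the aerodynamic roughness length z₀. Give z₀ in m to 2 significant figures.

Log law: V(z) ∝ ln(z/z₀). With r = V₁/V₂ = 37.0/40.91 = 0.90442,
r · ln(z₂/z₀) = ln(z₁/z₀) ⇒ ln z₀ = (ln z₁ − r·ln z₂)/(1 − r)
ln z₀ = (2.59525 − 0.90442×3.80666) / 0.09558 = -8.8682
z₀ = exp(-8.8682) = 0.0001408 m

z₀ ≈ 0.00014 m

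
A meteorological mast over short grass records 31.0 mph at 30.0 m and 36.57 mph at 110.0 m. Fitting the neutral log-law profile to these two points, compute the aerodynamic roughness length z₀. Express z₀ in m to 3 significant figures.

z₀ ≈ 0.0217 m

Log law: V(z) ∝ ln(z/z₀). With r = V₁/V₂ = 31.0/36.57 = 0.84769,
r · ln(z₂/z₀) = ln(z₁/z₀) ⇒ ln z₀ = (ln z₁ − r·ln z₂)/(1 − r)
ln z₀ = (3.40120 − 0.84769×4.70048) / 0.15231 = -3.8300
z₀ = exp(-3.8300) = 0.02171 m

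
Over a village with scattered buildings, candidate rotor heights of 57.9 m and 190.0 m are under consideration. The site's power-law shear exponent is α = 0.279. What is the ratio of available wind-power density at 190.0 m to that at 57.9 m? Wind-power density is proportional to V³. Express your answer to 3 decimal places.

Speed ratio: V_B/V_A = (z_B/z_A)^α = (190.0/57.9)^0.279 = (3.2815)^0.279 = 1.39311
Power-density ratio: P_B/P_A = (V_B/V_A)³ = (1.39311)³ = 2.70368

2.704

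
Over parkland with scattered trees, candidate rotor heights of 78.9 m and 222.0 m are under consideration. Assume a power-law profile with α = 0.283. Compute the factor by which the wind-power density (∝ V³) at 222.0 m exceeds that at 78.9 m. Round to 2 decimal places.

Speed ratio: V_B/V_A = (z_B/z_A)^α = (222.0/78.9)^0.283 = (2.8137)^0.283 = 1.34012
Power-density ratio: P_B/P_A = (V_B/V_A)³ = (1.34012)³ = 2.40677

2.41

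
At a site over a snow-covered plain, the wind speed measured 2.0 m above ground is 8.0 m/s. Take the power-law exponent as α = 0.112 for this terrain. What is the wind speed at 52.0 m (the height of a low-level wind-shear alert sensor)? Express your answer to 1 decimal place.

11.5 m/s

Power-law profile: V₂ = V₁ · (z₂/z₁)^α
V₂ = 8.0 × (52.0/2.0)^0.112 = 8.0 × (26.0000)^0.112
    = 8.0 × 1.4404 = 11.5230 m/s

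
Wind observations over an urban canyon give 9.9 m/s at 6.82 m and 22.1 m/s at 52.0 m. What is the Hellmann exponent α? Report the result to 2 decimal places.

Power law: V₂/V₁ = (z₂/z₁)^α ⇒ α = ln(V₂/V₁) / ln(z₂/z₁)
α = ln(22.1/9.9) / ln(52.0/6.82) = ln(2.2323) / ln(7.6246)
  = 0.80304 / 2.03138 = 0.39532

α ≈ 0.40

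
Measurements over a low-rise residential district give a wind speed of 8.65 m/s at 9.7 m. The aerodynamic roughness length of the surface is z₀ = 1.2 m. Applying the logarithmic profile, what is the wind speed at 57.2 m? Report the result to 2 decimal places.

Log law: V(z) ∝ ln(z/z₀), so V₂/V₁ = ln(z₂/z₀) / ln(z₁/z₀).
ln(57.2/1.2) = 3.8642, ln(9.7/1.2) = 2.0898
V₂ = 8.65 × 3.8642/2.0898 = 8.65 × 1.8491 = 15.9946 m/s

15.99 m/s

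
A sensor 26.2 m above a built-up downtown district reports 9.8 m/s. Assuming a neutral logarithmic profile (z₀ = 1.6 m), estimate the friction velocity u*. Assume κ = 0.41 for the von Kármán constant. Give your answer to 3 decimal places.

u* ≈ 1.437 m/s

Log law: V(z) = (u*/κ) · ln(z/z₀) ⇒ u* = κ · V / ln(z/z₀)
u* = 0.41 × 9.8 / ln(26.2/1.6) = 0.41 × 9.8 / 2.7958
   = 4.0180 / 2.7958 = 1.4372 m/s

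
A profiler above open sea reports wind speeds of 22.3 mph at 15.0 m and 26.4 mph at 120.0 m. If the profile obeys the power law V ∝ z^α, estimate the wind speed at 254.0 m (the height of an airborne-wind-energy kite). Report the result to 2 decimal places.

28.06 mph

First find α: α = ln(V₂/V₁)/ln(z₂/z₁) = ln(26.4/22.3)/ln(120.0/15.0) = 0.16878/2.07944 = 0.0812
Extrapolate from 120.0 m to 254.0 m: V₃ = 26.4 × (254.0/120.0)^0.0812 = 26.4 × 1.0628 = 28.0566 mph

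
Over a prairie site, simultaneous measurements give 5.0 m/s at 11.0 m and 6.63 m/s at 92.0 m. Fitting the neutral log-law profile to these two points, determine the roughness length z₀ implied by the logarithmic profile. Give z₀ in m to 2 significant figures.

z₀ ≈ 0.016 m

Log law: V(z) ∝ ln(z/z₀). With r = V₁/V₂ = 5.0/6.63 = 0.75415,
r · ln(z₂/z₀) = ln(z₁/z₀) ⇒ ln z₀ = (ln z₁ − r·ln z₂)/(1 − r)
ln z₀ = (2.39790 − 0.75415×4.52179) / 0.24585 = -4.1171
z₀ = exp(-4.1171) = 0.01629 m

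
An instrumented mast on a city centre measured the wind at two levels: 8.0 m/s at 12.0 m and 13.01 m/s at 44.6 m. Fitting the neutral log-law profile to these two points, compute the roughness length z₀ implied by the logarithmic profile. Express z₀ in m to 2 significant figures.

Log law: V(z) ∝ ln(z/z₀). With r = V₁/V₂ = 8.0/13.01 = 0.61491,
r · ln(z₂/z₀) = ln(z₁/z₀) ⇒ ln z₀ = (ln z₁ − r·ln z₂)/(1 − r)
ln z₀ = (2.48491 − 0.61491×3.79773) / 0.38509 = 0.3886
z₀ = exp(0.3886) = 1.475 m

z₀ ≈ 1.5 m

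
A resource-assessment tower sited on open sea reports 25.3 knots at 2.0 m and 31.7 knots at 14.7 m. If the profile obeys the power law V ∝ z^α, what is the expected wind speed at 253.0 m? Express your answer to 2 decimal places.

43.73 knots

First find α: α = ln(V₂/V₁)/ln(z₂/z₁) = ln(31.7/25.3)/ln(14.7/2.0) = 0.22551/1.99470 = 0.1131
Extrapolate from 14.7 m to 253.0 m: V₃ = 31.7 × (253.0/14.7)^0.1131 = 31.7 × 1.3795 = 43.7294 knots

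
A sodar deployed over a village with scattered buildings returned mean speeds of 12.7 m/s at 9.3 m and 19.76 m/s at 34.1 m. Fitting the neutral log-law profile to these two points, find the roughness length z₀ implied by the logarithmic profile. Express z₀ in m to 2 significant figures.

Log law: V(z) ∝ ln(z/z₀). With r = V₁/V₂ = 12.7/19.76 = 0.64271,
r · ln(z₂/z₀) = ln(z₁/z₀) ⇒ ln z₀ = (ln z₁ − r·ln z₂)/(1 − r)
ln z₀ = (2.23001 − 0.64271×3.52930) / 0.35729 = -0.1072
z₀ = exp(-0.1072) = 0.8983 m

z₀ ≈ 0.90 m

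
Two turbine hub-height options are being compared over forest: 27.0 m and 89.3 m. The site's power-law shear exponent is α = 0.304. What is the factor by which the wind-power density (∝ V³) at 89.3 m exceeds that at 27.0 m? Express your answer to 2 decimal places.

Speed ratio: V_B/V_A = (z_B/z_A)^α = (89.3/27.0)^0.304 = (3.3074)^0.304 = 1.43855
Power-density ratio: P_B/P_A = (V_B/V_A)³ = (1.43855)³ = 2.97696

2.98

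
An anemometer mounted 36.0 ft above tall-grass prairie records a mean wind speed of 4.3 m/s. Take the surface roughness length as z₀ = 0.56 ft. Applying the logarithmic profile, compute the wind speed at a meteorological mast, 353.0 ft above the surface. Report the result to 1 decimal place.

6.7 m/s

Log law: V(z) ∝ ln(z/z₀), so V₂/V₁ = ln(z₂/z₀) / ln(z₁/z₀).
ln(353.0/0.56) = 6.4463, ln(36.0/0.56) = 4.1633
V₂ = 4.3 × 6.4463/4.1633 = 4.3 × 1.5483 = 6.6579 m/s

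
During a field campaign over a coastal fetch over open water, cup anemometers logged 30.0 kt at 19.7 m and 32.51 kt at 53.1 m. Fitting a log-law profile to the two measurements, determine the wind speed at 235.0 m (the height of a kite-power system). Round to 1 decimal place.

36.3 kt

Log law: V ∝ ln(z/z₀). From the pair, with r = V₁/V₂ = 0.92279,
ln z₀ = (ln z₁ − r·ln z₂)/(1 − r) = (2.9806 − 0.92279×3.9722)/0.07721 = -8.8707 → z₀ = 0.0001404 m
V₃ = V₁ · ln(z₃/z₀)/ln(z₁/z₀) = 30.0 × 14.3303/11.8513 = 36.2752 kt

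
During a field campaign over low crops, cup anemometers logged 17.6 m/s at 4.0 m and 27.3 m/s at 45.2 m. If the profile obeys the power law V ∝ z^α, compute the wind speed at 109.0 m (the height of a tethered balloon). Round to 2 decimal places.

32.02 m/s

First find α: α = ln(V₂/V₁)/ln(z₂/z₁) = ln(27.3/17.6)/ln(45.2/4.0) = 0.43899/2.42480 = 0.1810
Extrapolate from 45.2 m to 109.0 m: V₃ = 27.3 × (109.0/45.2)^0.1810 = 27.3 × 1.1728 = 32.0164 m/s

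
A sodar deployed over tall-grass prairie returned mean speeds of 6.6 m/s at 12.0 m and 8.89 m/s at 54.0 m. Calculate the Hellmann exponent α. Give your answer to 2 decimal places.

Power law: V₂/V₁ = (z₂/z₁)^α ⇒ α = ln(V₂/V₁) / ln(z₂/z₁)
α = ln(8.89/6.6) / ln(54.0/12.0) = ln(1.3470) / ln(4.5000)
  = 0.29786 / 1.50408 = 0.19803

α ≈ 0.20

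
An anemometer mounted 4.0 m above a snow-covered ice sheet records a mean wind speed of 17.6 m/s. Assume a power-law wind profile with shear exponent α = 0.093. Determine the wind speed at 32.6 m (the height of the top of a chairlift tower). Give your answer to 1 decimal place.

Power-law profile: V₂ = V₁ · (z₂/z₁)^α
V₂ = 17.6 × (32.6/4.0)^0.093 = 17.6 × (8.1500)^0.093
    = 17.6 × 1.2155 = 21.3919 m/s

21.4 m/s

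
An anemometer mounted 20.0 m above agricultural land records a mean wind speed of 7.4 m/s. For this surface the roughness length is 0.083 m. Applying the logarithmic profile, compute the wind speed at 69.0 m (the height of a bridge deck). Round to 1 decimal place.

Log law: V(z) ∝ ln(z/z₀), so V₂/V₁ = ln(z₂/z₀) / ln(z₁/z₀).
ln(69.0/0.083) = 6.7230, ln(20.0/0.083) = 5.4846
V₂ = 7.4 × 6.7230/5.4846 = 7.4 × 1.2258 = 9.0708 m/s

9.1 m/s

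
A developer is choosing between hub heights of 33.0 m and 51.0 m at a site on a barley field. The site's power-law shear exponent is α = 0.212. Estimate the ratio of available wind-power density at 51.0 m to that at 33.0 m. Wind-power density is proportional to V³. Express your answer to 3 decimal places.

1.319

Speed ratio: V_B/V_A = (z_B/z_A)^α = (51.0/33.0)^0.212 = (1.5455)^0.212 = 1.09668
Power-density ratio: P_B/P_A = (V_B/V_A)³ = (1.09668)³ = 1.31898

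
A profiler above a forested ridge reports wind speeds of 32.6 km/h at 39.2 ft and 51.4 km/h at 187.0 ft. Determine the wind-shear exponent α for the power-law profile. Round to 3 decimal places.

Power law: V₂/V₁ = (z₂/z₁)^α ⇒ α = ln(V₂/V₁) / ln(z₂/z₁)
α = ln(51.4/32.6) / ln(187.0/39.2) = ln(1.5767) / ln(4.7704)
  = 0.45533 / 1.56243 = 0.29142

α ≈ 0.291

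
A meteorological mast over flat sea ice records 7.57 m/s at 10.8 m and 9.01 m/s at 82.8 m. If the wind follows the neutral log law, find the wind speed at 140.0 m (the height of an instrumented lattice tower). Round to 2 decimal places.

9.38 m/s

Log law: V ∝ ln(z/z₀). From the pair, with r = V₁/V₂ = 0.84018,
ln z₀ = (ln z₁ − r·ln z₂)/(1 − r) = (2.3795 − 0.84018×4.4164)/0.15982 = -8.3282 → z₀ = 0.0002416 m
V₃ = V₁ · ln(z₃/z₀)/ln(z₁/z₀) = 7.57 × 13.2699/10.7078 = 9.3813 m/s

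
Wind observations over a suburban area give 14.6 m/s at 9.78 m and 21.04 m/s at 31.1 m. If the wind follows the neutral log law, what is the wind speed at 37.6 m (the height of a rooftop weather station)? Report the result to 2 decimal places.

22.10 m/s

Log law: V ∝ ln(z/z₀). From the pair, with r = V₁/V₂ = 0.69392,
ln z₀ = (ln z₁ − r·ln z₂)/(1 − r) = (2.2803 − 0.69392×3.4372)/0.30608 = -0.3424 → z₀ = 0.7101 m
V₃ = V₁ · ln(z₃/z₀)/ln(z₁/z₀) = 14.6 × 3.9694/2.6227 = 22.0965 m/s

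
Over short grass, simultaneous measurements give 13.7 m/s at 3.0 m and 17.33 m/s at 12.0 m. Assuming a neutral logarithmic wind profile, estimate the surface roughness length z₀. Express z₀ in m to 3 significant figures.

z₀ ≈ 0.0160 m

Log law: V(z) ∝ ln(z/z₀). With r = V₁/V₂ = 13.7/17.33 = 0.79054,
r · ln(z₂/z₀) = ln(z₁/z₀) ⇒ ln z₀ = (ln z₁ − r·ln z₂)/(1 − r)
ln z₀ = (1.09861 − 0.79054×2.48491) / 0.20946 = -4.1334
z₀ = exp(-4.1334) = 0.01603 m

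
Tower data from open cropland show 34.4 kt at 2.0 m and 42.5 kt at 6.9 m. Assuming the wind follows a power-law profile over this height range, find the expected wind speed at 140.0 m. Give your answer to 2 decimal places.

71.06 kt

First find α: α = ln(V₂/V₁)/ln(z₂/z₁) = ln(42.5/34.4)/ln(6.9/2.0) = 0.21145/1.23837 = 0.1707
Extrapolate from 6.9 m to 140.0 m: V₃ = 42.5 × (140.0/6.9)^0.1707 = 42.5 × 1.6719 = 71.0561 kt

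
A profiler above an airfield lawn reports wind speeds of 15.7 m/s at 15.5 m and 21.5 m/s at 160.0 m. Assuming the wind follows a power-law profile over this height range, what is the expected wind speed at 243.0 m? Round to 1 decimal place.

22.7 m/s

First find α: α = ln(V₂/V₁)/ln(z₂/z₁) = ln(21.5/15.7)/ln(160.0/15.5) = 0.31439/2.33433 = 0.1347
Extrapolate from 160.0 m to 243.0 m: V₃ = 21.5 × (243.0/160.0)^0.1347 = 21.5 × 1.0579 = 22.7448 m/s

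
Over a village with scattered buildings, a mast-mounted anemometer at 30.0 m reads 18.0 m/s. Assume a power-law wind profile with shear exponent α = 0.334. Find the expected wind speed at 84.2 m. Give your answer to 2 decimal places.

25.41 m/s

Power-law profile: V₂ = V₁ · (z₂/z₁)^α
V₂ = 18.0 × (84.2/30.0)^0.334 = 18.0 × (2.8067)^0.334
    = 18.0 × 1.4115 = 25.4079 m/s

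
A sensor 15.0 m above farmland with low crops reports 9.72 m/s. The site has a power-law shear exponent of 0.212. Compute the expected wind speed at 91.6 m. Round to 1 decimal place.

14.3 m/s

Power-law profile: V₂ = V₁ · (z₂/z₁)^α
V₂ = 9.72 × (91.6/15.0)^0.212 = 9.72 × (6.1067)^0.212
    = 9.72 × 1.4675 = 14.2645 m/s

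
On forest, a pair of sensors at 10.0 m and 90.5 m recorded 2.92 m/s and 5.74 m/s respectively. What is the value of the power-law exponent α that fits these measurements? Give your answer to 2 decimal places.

α ≈ 0.31

Power law: V₂/V₁ = (z₂/z₁)^α ⇒ α = ln(V₂/V₁) / ln(z₂/z₁)
α = ln(5.74/2.92) / ln(90.5/10.0) = ln(1.9658) / ln(9.0500)
  = 0.67588 / 2.20276 = 0.30683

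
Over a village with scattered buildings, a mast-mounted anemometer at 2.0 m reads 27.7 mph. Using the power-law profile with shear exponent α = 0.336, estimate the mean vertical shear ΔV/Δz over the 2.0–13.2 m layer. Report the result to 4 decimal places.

2.1894 mph/m

Power law: V₂ = V₁ · (z₂/z₁)^α = 27.7 × (6.6000)^0.336 = 52.2212 mph
ΔV/Δz = (52.2212 − 27.7)/(13.2 − 2.0) = 24.5212/11.2000 = 2.18939 mph/m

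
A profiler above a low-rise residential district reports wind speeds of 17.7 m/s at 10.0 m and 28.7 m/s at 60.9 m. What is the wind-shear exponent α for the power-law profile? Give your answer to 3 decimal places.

Power law: V₂/V₁ = (z₂/z₁)^α ⇒ α = ln(V₂/V₁) / ln(z₂/z₁)
α = ln(28.7/17.7) / ln(60.9/10.0) = ln(1.6215) / ln(6.0900)
  = 0.48333 / 1.80665 = 0.26753

α ≈ 0.268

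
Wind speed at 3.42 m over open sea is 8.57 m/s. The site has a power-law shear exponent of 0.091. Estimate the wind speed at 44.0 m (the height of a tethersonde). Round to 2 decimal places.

10.81 m/s

Power-law profile: V₂ = V₁ · (z₂/z₁)^α
V₂ = 8.57 × (44.0/3.42)^0.091 = 8.57 × (12.8655)^0.091
    = 8.57 × 1.2617 = 10.8128 m/s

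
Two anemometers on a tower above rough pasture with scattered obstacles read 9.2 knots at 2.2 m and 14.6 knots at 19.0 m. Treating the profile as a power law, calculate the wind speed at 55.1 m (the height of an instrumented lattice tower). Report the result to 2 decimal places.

18.34 knots

First find α: α = ln(V₂/V₁)/ln(z₂/z₁) = ln(14.6/9.2)/ln(19.0/2.2) = 0.46182/2.15598 = 0.2142
Extrapolate from 19.0 m to 55.1 m: V₃ = 14.6 × (55.1/19.0)^0.2142 = 14.6 × 1.2562 = 18.3400 knots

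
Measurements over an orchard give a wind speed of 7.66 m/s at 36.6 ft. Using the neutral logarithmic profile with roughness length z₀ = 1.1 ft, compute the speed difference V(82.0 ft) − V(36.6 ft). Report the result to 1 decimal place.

Log law: V₂ = V₁ · ln(z₂/z₀)/ln(z₁/z₀) = 7.66 × 4.3114/3.5047 = 9.4231 m/s
ΔV = 9.4231 − 7.66 = 1.7631 m/s

1.8 m/s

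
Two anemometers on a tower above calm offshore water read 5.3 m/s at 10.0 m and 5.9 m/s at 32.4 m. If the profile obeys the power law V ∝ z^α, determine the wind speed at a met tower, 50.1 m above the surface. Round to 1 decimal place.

6.1 m/s

First find α: α = ln(V₂/V₁)/ln(z₂/z₁) = ln(5.9/5.3)/ln(32.4/10.0) = 0.10725/1.17557 = 0.0912
Extrapolate from 32.4 m to 50.1 m: V₃ = 5.9 × (50.1/32.4)^0.0912 = 5.9 × 1.0406 = 6.1393 m/s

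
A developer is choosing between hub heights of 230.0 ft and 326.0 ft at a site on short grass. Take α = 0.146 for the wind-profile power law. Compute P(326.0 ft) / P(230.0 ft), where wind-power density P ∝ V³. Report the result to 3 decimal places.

1.165

Speed ratio: V_B/V_A = (z_B/z_A)^α = (326.0/230.0)^0.146 = (1.4174)^0.146 = 1.05225
Power-density ratio: P_B/P_A = (V_B/V_A)³ = (1.05225)³ = 1.16507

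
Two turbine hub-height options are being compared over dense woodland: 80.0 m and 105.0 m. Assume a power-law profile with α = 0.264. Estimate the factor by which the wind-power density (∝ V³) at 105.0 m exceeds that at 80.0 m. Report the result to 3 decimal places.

1.240

Speed ratio: V_B/V_A = (z_B/z_A)^α = (105.0/80.0)^0.264 = (1.3125)^0.264 = 1.07443
Power-density ratio: P_B/P_A = (V_B/V_A)³ = (1.07443)³ = 1.24032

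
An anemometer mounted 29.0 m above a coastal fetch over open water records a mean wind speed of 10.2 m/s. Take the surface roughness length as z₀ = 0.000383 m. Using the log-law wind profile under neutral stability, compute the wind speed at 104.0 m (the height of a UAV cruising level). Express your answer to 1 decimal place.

11.4 m/s

Log law: V(z) ∝ ln(z/z₀), so V₂/V₁ = ln(z₂/z₀) / ln(z₁/z₀).
ln(104.0/0.000383) = 12.5119, ln(29.0/0.000383) = 11.2348
V₂ = 10.2 × 12.5119/11.2348 = 10.2 × 1.1137 = 11.3595 m/s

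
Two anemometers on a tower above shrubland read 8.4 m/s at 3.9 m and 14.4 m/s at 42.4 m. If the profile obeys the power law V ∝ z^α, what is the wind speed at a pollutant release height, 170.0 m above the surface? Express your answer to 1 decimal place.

First find α: α = ln(V₂/V₁)/ln(z₂/z₁) = ln(14.4/8.4)/ln(42.4/3.9) = 0.53900/2.38617 = 0.2259
Extrapolate from 42.4 m to 170.0 m: V₃ = 14.4 × (170.0/42.4)^0.2259 = 14.4 × 1.3684 = 19.7056 m/s

19.7 m/s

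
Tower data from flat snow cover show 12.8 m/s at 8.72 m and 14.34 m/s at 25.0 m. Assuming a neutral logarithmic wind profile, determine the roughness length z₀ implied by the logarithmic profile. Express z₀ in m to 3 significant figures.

Log law: V(z) ∝ ln(z/z₀). With r = V₁/V₂ = 12.8/14.34 = 0.89261,
r · ln(z₂/z₀) = ln(z₁/z₀) ⇒ ln z₀ = (ln z₁ − r·ln z₂)/(1 − r)
ln z₀ = (2.16562 − 0.89261×3.21888) / 0.10739 = -6.5887
z₀ = exp(-6.5887) = 0.001376 m

z₀ ≈ 0.00138 m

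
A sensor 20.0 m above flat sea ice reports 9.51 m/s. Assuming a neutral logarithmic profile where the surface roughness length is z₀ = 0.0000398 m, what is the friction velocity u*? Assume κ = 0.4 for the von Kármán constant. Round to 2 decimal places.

Log law: V(z) = (u*/κ) · ln(z/z₀) ⇒ u* = κ · V / ln(z/z₀)
u* = 0.4 × 9.51 / ln(20.0/0.0000398) = 0.4 × 9.51 / 13.1274
   = 3.8040 / 13.1274 = 0.2898 m/s

u* ≈ 0.29 m/s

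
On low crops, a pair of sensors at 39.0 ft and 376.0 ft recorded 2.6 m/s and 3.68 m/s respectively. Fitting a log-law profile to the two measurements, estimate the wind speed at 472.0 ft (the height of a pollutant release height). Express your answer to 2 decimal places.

Log law: V ∝ ln(z/z₀). From the pair, with r = V₁/V₂ = 0.70652,
ln z₀ = (ln z₁ − r·ln z₂)/(1 − r) = (3.6636 − 0.70652×5.9296)/0.29348 = -1.7917 → z₀ = 0.1667 ft
V₃ = V₁ · ln(z₃/z₀)/ln(z₁/z₀) = 2.6 × 7.9487/5.4553 = 3.7884 m/s

3.79 m/s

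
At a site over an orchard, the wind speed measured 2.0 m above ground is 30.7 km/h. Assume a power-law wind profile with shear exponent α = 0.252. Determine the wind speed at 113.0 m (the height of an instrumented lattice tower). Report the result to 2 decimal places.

84.85 km/h

Power-law profile: V₂ = V₁ · (z₂/z₁)^α
V₂ = 30.7 × (113.0/2.0)^0.252 = 30.7 × (56.5000)^0.252
    = 30.7 × 2.7639 = 84.8505 km/h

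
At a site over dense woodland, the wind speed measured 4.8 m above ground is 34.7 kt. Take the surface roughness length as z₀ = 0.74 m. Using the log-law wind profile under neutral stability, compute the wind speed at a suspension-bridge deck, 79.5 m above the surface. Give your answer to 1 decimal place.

86.8 kt

Log law: V(z) ∝ ln(z/z₀), so V₂/V₁ = ln(z₂/z₀) / ln(z₁/z₀).
ln(79.5/0.74) = 4.6769, ln(4.8/0.74) = 1.8697
V₂ = 34.7 × 4.6769/1.8697 = 34.7 × 2.5014 = 86.7975 kt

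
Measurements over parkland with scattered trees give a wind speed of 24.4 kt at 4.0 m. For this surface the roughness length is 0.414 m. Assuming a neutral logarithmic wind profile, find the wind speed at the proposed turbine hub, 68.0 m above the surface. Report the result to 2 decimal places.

54.88 kt

Log law: V(z) ∝ ln(z/z₀), so V₂/V₁ = ln(z₂/z₀) / ln(z₁/z₀).
ln(68.0/0.414) = 5.1014, ln(4.0/0.414) = 2.2682
V₂ = 24.4 × 5.1014/2.2682 = 24.4 × 2.2491 = 54.8783 kt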